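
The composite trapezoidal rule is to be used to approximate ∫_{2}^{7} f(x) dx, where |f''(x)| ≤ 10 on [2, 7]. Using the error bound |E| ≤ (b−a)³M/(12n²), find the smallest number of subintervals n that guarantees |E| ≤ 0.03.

Need 1250/(12n²) ≤ 0.03.
n² ≥ 1250/(12·0.03) = 3472.22 ⇒ n ≥ 58.9256, so the smallest n is 59.

59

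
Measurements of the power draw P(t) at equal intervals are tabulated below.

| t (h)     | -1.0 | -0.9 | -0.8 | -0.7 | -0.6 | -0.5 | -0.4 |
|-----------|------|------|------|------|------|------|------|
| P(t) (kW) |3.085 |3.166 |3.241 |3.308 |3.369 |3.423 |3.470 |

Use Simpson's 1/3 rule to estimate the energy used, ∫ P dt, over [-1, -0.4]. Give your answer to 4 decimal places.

h = 0.1, n = 6.
(h/3)·[y₀ + 4y₁ + 2y₂ + 4y₃ + 2y₄ + 4y₅ + y₆] = 0.033333·(59.363) = 1.9788.

1.9788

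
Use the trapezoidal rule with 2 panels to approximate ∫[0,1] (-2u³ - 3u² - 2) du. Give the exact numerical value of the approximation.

-3.75

h = (1 − 0)/2 = 0.5.
Nodes u₀,…,u₂ = 0, 0.5, 1.
f(u) = -2u³ - 3u² - 2: f₀=-2, f₁=-3, f₂=-7.
(h/2)·[f₀ + 2f₁ + f₂] = 0.25·(-15) = -3.75.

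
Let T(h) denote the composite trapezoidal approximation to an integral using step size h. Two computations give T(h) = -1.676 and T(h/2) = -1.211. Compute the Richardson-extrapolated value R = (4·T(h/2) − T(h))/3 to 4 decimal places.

R = (4·T(h/2) − T(h)) / 3 = (4·(-1.211) − (-1.676))/3 = (-3.168)/3 = -1.0560.

-1.0560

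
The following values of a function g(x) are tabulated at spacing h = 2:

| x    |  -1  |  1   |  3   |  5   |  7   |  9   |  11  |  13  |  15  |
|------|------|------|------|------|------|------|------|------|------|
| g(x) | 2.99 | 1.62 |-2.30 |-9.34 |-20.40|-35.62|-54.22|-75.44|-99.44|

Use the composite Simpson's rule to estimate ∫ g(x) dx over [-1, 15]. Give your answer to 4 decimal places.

h = 2, n = 8.
(h/3)·[y₀ + 4y₁ + 2y₂ + 4y₃ + 2y₄ + 4y₅ + 2y₆ + 4y₇ + y₈] = 0.666667·(-725.41) = -483.6067.

-483.6067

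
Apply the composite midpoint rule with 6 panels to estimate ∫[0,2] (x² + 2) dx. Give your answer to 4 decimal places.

h = (2 − 0)/6 = 0.333333.
Midpoints m₁,…,m₆ = 0.166667, 0.5, 0.833333, 1.166667, 1.5, 1.833333.
f(m₁)=2.027778, f(m₂)=2.25, f(m₃)=2.694444, f(m₄)=3.361111, f(m₅)=4.25, f(m₆)=5.361111.
h·[f(m₁) + f(m₂) + f(m₃) + f(m₄) + f(m₅) + f(m₆)] = 0.333333·(19.944444) = 6.6481.

6.6481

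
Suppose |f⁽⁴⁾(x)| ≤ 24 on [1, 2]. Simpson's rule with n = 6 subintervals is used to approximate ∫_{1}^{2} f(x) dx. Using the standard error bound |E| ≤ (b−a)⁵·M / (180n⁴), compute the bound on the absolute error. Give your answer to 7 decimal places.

|E| ≤ (1)⁵·24 / (180·6⁴) = 24/233280 = 0.0001029.

0.0001029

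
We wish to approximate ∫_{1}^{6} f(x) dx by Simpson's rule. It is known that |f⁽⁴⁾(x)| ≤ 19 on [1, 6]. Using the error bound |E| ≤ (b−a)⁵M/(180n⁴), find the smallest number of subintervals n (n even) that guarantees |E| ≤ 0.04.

10

Need 59375/(180n⁴) ≤ 0.04.
n⁴ ≥ 59375/(180·0.04) = 8246.53 ⇒ n ≥ 9.5294, so the smallest even n is 10. (n must be even for Simpson's rule.)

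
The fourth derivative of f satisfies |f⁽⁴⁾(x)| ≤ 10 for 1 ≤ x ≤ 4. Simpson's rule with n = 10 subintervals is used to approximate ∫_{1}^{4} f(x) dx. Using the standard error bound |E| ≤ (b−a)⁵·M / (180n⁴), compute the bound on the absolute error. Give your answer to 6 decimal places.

0.001350

|E| ≤ (3)⁵·10 / (180·10⁴) = 2430/1800000 = 0.001350.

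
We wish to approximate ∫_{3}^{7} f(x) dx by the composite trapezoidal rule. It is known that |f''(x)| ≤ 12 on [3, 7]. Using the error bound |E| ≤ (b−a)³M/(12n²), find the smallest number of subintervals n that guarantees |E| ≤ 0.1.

26

Need 768/(12n²) ≤ 0.1.
n² ≥ 768/(12·0.1) = 640 ⇒ n ≥ 25.2982, so the smallest n is 26.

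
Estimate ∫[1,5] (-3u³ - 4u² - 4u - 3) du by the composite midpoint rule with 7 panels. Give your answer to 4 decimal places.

h = (5 − 1)/7 = 0.571429.
Midpoints m₁,…,m₇ = 1.285714, 1.857143, 2.428571, 3, 3.571429, 4.142857, 4.714286.
f(m₁)=-21.131195, f(m₂)=-43.440233, f(m₃)=-79.276968, f(m₄)=-132, f(m₅)=-204.967930, f(m₆)=-301.539359, f(m₇)=-425.072886.
h·[f(m₁) + f(m₂) + f(m₃) + f(m₄) + f(m₅) + f(m₆) + f(m₇)] = 0.571429·(-1207.428571) = -689.9592.

-689.9592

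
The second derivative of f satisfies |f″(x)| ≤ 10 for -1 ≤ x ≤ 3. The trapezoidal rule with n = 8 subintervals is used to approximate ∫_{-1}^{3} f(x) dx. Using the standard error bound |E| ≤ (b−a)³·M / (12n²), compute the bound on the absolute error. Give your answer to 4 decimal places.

|E| ≤ (4)³·10 / (12·8²) = 640/768 = 0.8333.

0.8333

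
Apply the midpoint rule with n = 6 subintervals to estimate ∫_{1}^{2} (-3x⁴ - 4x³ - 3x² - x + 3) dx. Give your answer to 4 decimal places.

h = (2 − 1)/6 = 0.166667.
Midpoints m₁,…,m₆ = 1.083333, 1.25, 1.416667, 1.583333, 1.75, 1.916667.
f(m₁)=-10.821904, f(m₂)=-18.07421875, f(m₃)=-27.893663, f(m₄)=-40.835793, f(m₅)=-57.51171875, f(m₆)=-78.588108.
h·[f(m₁) + f(m₂) + f(m₃) + f(m₄) + f(m₅) + f(m₆)] = 0.166667·(-233.725405) = -38.9542.

-38.9542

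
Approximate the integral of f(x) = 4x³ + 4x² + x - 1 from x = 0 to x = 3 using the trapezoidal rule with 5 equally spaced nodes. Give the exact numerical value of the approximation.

124.6875

h = (3 − 0)/4 = 0.75.
Nodes x₀,…,x₄ = 0, 0.75, 1.5, 2.25, 3.
f(x) = 4x³ + 4x² + x - 1: f₀=-1, f₁=3.6875, f₂=23, f₃=67.0625, f₄=146.
(h/2)·[f₀ + 2f₁ + 2f₂ + 2f₃ + f₄] = 0.375·(332.5) = 124.6875.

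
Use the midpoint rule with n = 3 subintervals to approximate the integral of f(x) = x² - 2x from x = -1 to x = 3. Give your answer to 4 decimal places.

0.7407

h = (3 − (-1))/3 = 1.333333.
Midpoints m₁,…,m₃ = -0.333333, 1, 2.333333.
f(m₁)=0.777778, f(m₂)=-1, f(m₃)=0.777778.
h·[f(m₁) + f(m₂) + f(m₃)] = 1.333333·(0.555556) = 0.7407.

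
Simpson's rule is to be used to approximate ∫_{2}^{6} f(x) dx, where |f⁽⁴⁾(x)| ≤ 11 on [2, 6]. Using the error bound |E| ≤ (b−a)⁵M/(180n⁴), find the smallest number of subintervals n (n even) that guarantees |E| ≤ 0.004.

12

Need 11264/(180n⁴) ≤ 0.004.
n⁴ ≥ 11264/(180·0.004) = 15644.4 ⇒ n ≥ 11.1838, so the smallest even n is 12. (n must be even for Simpson's rule.)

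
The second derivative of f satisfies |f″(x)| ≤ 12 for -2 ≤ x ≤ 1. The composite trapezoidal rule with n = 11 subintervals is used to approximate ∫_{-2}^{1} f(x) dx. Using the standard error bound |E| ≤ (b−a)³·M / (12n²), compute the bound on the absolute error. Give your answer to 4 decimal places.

0.2231

|E| ≤ (3)³·12 / (12·11²) = 324/1452 = 0.2231.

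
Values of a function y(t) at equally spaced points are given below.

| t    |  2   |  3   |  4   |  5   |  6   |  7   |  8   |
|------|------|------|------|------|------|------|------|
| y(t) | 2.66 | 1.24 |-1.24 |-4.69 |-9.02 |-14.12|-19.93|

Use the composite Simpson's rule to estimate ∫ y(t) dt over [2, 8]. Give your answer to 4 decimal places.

h = 1, n = 6.
(h/3)·[y₀ + 4y₁ + 2y₂ + 4y₃ + 2y₄ + 4y₅ + y₆] = 0.333333·(-108.07) = -36.0233.

-36.0233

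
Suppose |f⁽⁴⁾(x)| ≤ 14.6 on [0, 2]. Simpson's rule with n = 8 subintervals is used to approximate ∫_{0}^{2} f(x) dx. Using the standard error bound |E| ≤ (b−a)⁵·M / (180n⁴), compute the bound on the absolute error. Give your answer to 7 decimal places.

0.0006337

|E| ≤ (2)⁵·14.6 / (180·8⁴) = 467.2/737280 = 0.0006337.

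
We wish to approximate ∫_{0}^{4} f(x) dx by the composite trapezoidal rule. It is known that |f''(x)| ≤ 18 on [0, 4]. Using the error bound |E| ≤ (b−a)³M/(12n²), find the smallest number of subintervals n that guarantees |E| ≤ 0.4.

Need 1152/(12n²) ≤ 0.4.
n² ≥ 1152/(12·0.4) = 240 ⇒ n ≥ 15.4919, so the smallest n is 16.

16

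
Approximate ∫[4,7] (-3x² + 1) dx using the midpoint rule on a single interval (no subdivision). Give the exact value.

M = (b−a)·f(5.5) = 3·(-89.75) = -269.25.

-269.25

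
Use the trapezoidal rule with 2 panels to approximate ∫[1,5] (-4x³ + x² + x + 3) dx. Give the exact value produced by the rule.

-652

h = (5 − 1)/2 = 2.
Nodes x₀,…,x₂ = 1, 3, 5.
f(x) = -4x³ + x² + x + 3: f₀=1, f₁=-93, f₂=-467.
(h/2)·[f₀ + 2f₁ + f₂] = 1·(-652) = -652.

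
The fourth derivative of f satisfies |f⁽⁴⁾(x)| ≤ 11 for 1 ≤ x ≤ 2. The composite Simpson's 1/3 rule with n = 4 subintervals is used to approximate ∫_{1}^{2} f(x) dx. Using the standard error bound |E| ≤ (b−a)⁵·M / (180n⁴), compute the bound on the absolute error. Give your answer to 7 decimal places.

0.0002387

|E| ≤ (1)⁵·11 / (180·4⁴) = 11/46080 = 0.0002387.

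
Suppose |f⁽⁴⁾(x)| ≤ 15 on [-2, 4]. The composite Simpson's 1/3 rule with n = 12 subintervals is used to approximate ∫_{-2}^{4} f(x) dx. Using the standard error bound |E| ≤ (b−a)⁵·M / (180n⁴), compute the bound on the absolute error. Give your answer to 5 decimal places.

|E| ≤ (6)⁵·15 / (180·12⁴) = 116640/3732480 = 0.03125.

0.03125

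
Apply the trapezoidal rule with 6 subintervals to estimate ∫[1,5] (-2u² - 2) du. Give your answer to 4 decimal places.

h = (5 − 1)/6 = 0.666667.
Nodes u₀,…,u₆ = 1, 1.666667, 2.333333, 3, 3.666667, 4.333333, 5.
f(u) = -2u² - 2: f₀=-4, f₁=-7.555556, f₂=-12.888889, f₃=-20, f₄=-28.888889, f₅=-39.555556, f₆=-52.
(h/2)·[f₀ + 2f₁ + 2f₂ + 2f₃ + 2f₄ + 2f₅ + f₆] = 0.333333·(-273.777778) = -91.2593.

-91.2593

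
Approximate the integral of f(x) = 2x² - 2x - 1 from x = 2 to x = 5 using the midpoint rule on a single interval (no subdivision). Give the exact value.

49.5

M = (b−a)·f(3.5) = 3·(16.5) = 49.5.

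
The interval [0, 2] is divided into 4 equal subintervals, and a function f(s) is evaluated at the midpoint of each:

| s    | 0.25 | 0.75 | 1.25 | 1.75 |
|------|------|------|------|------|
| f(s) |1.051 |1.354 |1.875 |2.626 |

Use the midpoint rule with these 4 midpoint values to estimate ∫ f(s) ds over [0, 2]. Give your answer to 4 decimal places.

h = 0.5, n = 4.
h·[y(m₁) + y(m₂) + y(m₃) + y(m₄)] = 0.5·(6.906) = 3.4530.

3.4530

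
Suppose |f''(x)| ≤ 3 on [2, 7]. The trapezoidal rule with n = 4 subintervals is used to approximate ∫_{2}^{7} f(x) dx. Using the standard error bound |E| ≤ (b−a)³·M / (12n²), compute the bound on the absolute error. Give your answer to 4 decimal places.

|E| ≤ (5)³·3 / (12·4²) = 375/192 = 1.9531.

1.9531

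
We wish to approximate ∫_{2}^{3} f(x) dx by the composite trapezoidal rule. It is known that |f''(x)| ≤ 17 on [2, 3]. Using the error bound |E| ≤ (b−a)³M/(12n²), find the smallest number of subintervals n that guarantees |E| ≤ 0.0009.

40

Need 17/(12n²) ≤ 0.0009.
n² ≥ 17/(12·0.0009) = 1574.07 ⇒ n ≥ 39.6746, so the smallest n is 40.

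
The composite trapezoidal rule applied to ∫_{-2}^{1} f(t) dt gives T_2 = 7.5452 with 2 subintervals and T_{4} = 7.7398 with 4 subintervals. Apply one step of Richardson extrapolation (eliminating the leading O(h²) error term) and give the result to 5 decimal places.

7.80467

R = (4·T_{4} − T_2) / 3 = (4·7.7398 − 7.5452)/3 = (23.4140)/3 = 7.80467.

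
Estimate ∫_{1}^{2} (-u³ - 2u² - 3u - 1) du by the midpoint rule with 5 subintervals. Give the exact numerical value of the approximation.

-13.895

h = (2 − 1)/5 = 0.2.
Midpoints m₁,…,m₅ = 1.1, 1.3, 1.5, 1.7, 1.9.
f(m₁)=-8.051, f(m₂)=-10.477, f(m₃)=-13.375, f(m₄)=-16.793, f(m₅)=-20.779.
h·[f(m₁) + f(m₂) + f(m₃) + f(m₄) + f(m₅)] = 0.2·(-69.475) = -13.895.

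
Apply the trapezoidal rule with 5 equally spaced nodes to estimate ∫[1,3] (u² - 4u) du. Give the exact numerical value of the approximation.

h = (3 − 1)/4 = 0.5.
Nodes u₀,…,u₄ = 1, 1.5, 2, 2.5, 3.
f(u) = u² - 4u: f₀=-3, f₁=-3.75, f₂=-4, f₃=-3.75, f₄=-3.
(h/2)·[f₀ + 2f₁ + 2f₂ + 2f₃ + f₄] = 0.25·(-29) = -7.25.

-7.25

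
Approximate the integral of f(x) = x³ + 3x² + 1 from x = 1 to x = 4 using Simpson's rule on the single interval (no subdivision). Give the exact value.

129.75

S = (b−a)/6 · [f(1) + 4f(2.5) + f(4)] = 0.5·[5 + 4·35.375 + 113] = 129.75.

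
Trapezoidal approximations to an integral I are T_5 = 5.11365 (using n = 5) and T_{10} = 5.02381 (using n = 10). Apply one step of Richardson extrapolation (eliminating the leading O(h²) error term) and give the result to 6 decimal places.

R = (4·T_{10} − T_5) / 3 = (4·5.02381 − 5.11365)/3 = (14.98159)/3 = 4.993863.

4.993863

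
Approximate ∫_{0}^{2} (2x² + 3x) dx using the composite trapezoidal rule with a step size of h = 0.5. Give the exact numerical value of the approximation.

11.5

h = (2 − 0)/4 = 0.5.
Nodes x₀,…,x₄ = 0, 0.5, 1, 1.5, 2.
f(x) = 2x² + 3x: f₀=0, f₁=2, f₂=5, f₃=9, f₄=14.
(h/2)·[f₀ + 2f₁ + 2f₂ + 2f₃ + f₄] = 0.25·(46) = 11.5.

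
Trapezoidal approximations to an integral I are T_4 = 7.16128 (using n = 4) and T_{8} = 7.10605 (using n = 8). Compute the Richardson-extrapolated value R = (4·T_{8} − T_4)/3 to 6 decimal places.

R = (4·T_{8} − T_4) / 3 = (4·7.10605 − 7.16128)/3 = (21.26292)/3 = 7.087640.

7.087640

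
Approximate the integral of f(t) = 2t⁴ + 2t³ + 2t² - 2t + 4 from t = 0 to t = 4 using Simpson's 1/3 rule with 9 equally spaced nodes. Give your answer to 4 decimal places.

580.3333

h = (4 − 0)/8 = 0.5.
Nodes t₀,…,t₈ = 0, 0.5, 1, 1.5, 2, 2.5, 3, 3.5, 4.
f(t) = 2t⁴ + 2t³ + 2t² - 2t + 4: f₀=4, f₁=3.875, f₂=8, f₃=22.375, f₄=56, f₅=120.875, f₆=232, f₇=407.375, f₈=668.
(h/3)·[f₀ + 4f₁ + 2f₂ + 4f₃ + 2f₄ + 4f₅ + 2f₆ + 4f₇ + f₈] = 0.166667·(3482) = 580.3333.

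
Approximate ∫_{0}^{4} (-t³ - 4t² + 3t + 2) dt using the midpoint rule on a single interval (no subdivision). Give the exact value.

-64

M = (b−a)·f(2) = 4·(-16) = -64.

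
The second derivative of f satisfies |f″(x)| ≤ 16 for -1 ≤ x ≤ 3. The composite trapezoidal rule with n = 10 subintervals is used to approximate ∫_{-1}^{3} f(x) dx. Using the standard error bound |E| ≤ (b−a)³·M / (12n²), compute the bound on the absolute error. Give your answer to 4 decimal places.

|E| ≤ (4)³·16 / (12·10²) = 1024/1200 = 0.8533.

0.8533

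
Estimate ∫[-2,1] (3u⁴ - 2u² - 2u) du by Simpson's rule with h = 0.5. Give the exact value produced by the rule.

16.875

h = (1 − (-2))/6 = 0.5.
Nodes u₀,…,u₆ = -2, -1.5, -1, -0.5, 0, 0.5, 1.
f(u) = 3u⁴ - 2u² - 2u: f₀=44, f₁=13.6875, f₂=3, f₃=0.6875, f₄=0, f₅=-1.3125, f₆=-1.
(h/3)·[f₀ + 4f₁ + 2f₂ + 4f₃ + 2f₄ + 4f₅ + f₆] = 0.166667·(101.25) = 16.875.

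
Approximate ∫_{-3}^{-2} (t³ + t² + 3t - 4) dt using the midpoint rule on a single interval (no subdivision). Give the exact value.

-20.875

M = (b−a)·f(-2.5) = 1·(-20.875) = -20.875.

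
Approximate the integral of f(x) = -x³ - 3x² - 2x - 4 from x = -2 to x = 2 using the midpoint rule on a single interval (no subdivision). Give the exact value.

M = (b−a)·f(0) = 4·(-4) = -16.

-16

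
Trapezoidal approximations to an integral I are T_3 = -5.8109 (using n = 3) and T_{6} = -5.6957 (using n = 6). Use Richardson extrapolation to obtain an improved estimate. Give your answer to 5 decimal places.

-5.65730

R = (4·T_{6} − T_3) / 3 = (4·(-5.6957) − (-5.8109))/3 = (-16.9719)/3 = -5.65730.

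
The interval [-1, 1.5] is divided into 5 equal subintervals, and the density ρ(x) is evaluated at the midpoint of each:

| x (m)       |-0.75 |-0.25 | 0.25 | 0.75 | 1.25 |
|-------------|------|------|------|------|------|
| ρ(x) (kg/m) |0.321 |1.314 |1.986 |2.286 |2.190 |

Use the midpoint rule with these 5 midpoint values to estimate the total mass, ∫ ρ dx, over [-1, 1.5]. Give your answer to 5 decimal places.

4.04850

h = 0.5, n = 5.
h·[y(m₁) + y(m₂) + y(m₃) + y(m₄) + y(m₅)] = 0.5·(8.097) = 4.04850.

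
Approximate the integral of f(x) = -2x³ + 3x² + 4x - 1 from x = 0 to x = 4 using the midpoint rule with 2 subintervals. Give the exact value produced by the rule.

h = (4 − 0)/2 = 2.
Midpoints m₁,…,m₂ = 1, 3.
f(m₁)=4, f(m₂)=-16.
h·[f(m₁) + f(m₂)] = 2·(-12) = -24.

-24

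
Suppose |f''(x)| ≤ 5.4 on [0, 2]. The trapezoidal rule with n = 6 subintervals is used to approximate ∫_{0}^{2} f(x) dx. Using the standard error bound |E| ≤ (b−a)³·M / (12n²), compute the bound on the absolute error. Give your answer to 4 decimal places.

0.1000

|E| ≤ (2)³·5.4 / (12·6²) = 43.2/432 = 0.1000.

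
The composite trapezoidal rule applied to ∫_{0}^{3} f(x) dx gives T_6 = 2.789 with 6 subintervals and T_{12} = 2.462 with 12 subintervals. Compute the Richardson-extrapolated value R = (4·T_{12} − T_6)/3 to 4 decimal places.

2.3530

R = (4·T_{12} − T_6) / 3 = (4·2.462 − 2.789)/3 = (7.059)/3 = 2.3530.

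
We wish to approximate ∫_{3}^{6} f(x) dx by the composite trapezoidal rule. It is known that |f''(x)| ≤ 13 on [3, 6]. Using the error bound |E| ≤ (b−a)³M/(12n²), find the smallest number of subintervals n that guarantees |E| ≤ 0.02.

Need 351/(12n²) ≤ 0.02.
n² ≥ 351/(12·0.02) = 1462.5 ⇒ n ≥ 38.2426, so the smallest n is 39.

39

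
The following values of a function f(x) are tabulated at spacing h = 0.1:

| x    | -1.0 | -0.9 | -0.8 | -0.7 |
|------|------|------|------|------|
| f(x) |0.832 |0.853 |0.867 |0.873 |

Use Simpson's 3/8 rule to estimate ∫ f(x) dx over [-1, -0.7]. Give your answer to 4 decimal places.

0.2574

h = 0.1, n = 3.
(3h/8)·[y₀ + 3y₁ + 3y₂ + y₃] = 0.0375·(6.865) = 0.2574.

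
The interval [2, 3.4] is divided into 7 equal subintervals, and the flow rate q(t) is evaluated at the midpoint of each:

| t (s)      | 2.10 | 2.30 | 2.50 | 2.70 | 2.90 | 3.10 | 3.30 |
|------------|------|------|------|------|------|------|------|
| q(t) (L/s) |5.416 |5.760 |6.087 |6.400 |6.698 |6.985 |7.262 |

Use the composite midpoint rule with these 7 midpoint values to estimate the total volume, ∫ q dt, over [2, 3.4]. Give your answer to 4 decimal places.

h = 0.2, n = 7.
h·[y(m₁) + y(m₂) + y(m₃) + y(m₄) + y(m₅) + y(m₆) + y(m₇)] = 0.2·(44.608) = 8.9216.

8.9216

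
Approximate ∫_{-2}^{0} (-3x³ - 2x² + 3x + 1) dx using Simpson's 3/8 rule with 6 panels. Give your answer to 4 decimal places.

2.6667

h = (0 − (-2))/6 = 0.333333.
Nodes x₀,…,x₆ = -2, -1.666667, -1.333333, -1, -0.666667, -0.333333, 0.
f(x) = -3x³ - 2x² + 3x + 1: f₀=11, f₁=4.333333, f₂=0.555556, f₃=-1, f₄=-1, f₅=-0.111111, f₆=1.
(3h/8)·[f₀ + 3f₁ + 3f₂ + 2f₃ + 3f₄ + 3f₅ + f₆] = 0.125·(21.333333) = 2.6667.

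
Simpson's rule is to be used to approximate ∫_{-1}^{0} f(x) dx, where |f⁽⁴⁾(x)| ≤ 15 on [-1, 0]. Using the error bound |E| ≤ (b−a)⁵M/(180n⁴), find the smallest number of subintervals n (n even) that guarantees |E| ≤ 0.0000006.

Need 15/(180n⁴) ≤ 0.0000006.
n⁴ ≥ 15/(180·0.0000006) = 138889 ⇒ n ≥ 19.3049, so the smallest even n is 20. (n must be even for Simpson's rule.)

20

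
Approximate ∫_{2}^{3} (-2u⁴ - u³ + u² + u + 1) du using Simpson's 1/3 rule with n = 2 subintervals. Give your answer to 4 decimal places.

-90.8333

h = (3 − 2)/2 = 0.5.
Nodes u₀,…,u₂ = 2, 2.5, 3.
f(u) = -2u⁴ - u³ + u² + u + 1: f₀=-33, f₁=-84, f₂=-176.
(h/3)·[f₀ + 4f₁ + f₂] = 0.166667·(-545) = -90.8333.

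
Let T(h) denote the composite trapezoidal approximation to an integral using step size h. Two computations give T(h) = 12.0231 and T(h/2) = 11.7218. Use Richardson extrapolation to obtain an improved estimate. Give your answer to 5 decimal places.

11.62137

R = (4·T(h/2) − T(h)) / 3 = (4·11.7218 − 12.0231)/3 = (34.8641)/3 = 11.62137.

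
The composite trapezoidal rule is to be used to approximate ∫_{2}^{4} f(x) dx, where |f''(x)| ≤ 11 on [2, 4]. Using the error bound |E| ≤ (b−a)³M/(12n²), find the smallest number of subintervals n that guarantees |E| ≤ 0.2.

7

Need 88/(12n²) ≤ 0.2.
n² ≥ 88/(12·0.2) = 36.6667 ⇒ n ≥ 6.0553, so the smallest n is 7.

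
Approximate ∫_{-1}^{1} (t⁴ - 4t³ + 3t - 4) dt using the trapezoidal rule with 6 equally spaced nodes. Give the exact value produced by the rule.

-7.49504

h = (1 − (-1))/5 = 0.4.
Nodes t₀,…,t₅ = -1, -0.6, -0.2, 0.2, 0.6, 1.
f(t) = t⁴ - 4t³ + 3t - 4: f₀=-2, f₁=-4.8064, f₂=-4.5664, f₃=-3.4304, f₄=-2.9344, f₅=-4.
(h/2)·[f₀ + 2f₁ + 2f₂ + 2f₃ + 2f₄ + f₅] = 0.2·(-37.4752) = -7.49504.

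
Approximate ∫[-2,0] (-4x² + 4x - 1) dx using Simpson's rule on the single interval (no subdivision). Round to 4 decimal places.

S = (b−a)/6 · [f(-2) + 4f(-1) + f(0)] = 0.333333·[(-25) + 4·(-9) + (-1)] = -20.6667.

-20.6667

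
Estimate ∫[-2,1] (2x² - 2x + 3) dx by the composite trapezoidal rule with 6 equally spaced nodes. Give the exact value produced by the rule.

h = (1 − (-2))/5 = 0.6.
Nodes x₀,…,x₅ = -2, -1.4, -0.8, -0.2, 0.4, 1.
f(x) = 2x² - 2x + 3: f₀=15, f₁=9.72, f₂=5.88, f₃=3.48, f₄=2.52, f₅=3.
(h/2)·[f₀ + 2f₁ + 2f₂ + 2f₃ + 2f₄ + f₅] = 0.3·(61.2) = 18.36.

18.36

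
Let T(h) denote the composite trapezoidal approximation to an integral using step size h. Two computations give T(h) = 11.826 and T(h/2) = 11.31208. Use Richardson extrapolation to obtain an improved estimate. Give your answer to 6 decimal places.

11.140773

R = (4·T(h/2) − T(h)) / 3 = (4·11.31208 − 11.826)/3 = (33.42232)/3 = 11.140773.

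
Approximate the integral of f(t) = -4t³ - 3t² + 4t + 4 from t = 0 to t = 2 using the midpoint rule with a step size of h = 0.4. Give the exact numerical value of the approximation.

h = (2 − 0)/5 = 0.4.
Midpoints m₁,…,m₅ = 0.2, 0.6, 1, 1.4, 1.8.
f(m₁)=4.648, f(m₂)=4.456, f(m₃)=1, f(m₄)=-7.256, f(m₅)=-21.848.
h·[f(m₁) + f(m₂) + f(m₃) + f(m₄) + f(m₅)] = 0.4·(-19) = -7.6.

-7.6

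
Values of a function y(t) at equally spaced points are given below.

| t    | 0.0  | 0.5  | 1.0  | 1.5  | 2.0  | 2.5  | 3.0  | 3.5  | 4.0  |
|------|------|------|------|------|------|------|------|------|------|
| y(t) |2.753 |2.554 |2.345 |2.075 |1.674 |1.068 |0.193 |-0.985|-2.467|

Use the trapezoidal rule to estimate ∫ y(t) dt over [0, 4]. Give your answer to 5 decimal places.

4.53350

h = 0.5, n = 8.
(h/2)·[y₀ + 2y₁ + 2y₂ + 2y₃ + 2y₄ + 2y₅ + 2y₆ + 2y₇ + y₈] = 0.25·(18.134) = 4.53350.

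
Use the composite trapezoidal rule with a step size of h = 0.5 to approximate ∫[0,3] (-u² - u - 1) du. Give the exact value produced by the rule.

h = (3 − 0)/6 = 0.5.
Nodes u₀,…,u₆ = 0, 0.5, 1, 1.5, 2, 2.5, 3.
f(u) = -u² - u - 1: f₀=-1, f₁=-1.75, f₂=-3, f₃=-4.75, f₄=-7, f₅=-9.75, f₆=-13.
(h/2)·[f₀ + 2f₁ + 2f₂ + 2f₃ + 2f₄ + 2f₅ + f₆] = 0.25·(-66.5) = -16.625.

-16.625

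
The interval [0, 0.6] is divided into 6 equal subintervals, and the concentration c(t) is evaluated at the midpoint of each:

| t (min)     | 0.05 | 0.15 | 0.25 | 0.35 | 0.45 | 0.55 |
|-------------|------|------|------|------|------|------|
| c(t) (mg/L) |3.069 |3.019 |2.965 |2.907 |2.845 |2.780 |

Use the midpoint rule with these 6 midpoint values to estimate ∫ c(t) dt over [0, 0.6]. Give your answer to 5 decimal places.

1.75850

h = 0.1, n = 6.
h·[y(m₁) + y(m₂) + y(m₃) + y(m₄) + y(m₅) + y(m₆)] = 0.1·(17.585) = 1.75850.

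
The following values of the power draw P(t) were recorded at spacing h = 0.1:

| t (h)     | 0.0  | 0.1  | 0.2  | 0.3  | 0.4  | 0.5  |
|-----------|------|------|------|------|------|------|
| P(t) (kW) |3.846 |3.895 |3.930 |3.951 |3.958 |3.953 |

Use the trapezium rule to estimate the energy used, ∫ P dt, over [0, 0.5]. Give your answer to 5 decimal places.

h = 0.1, n = 5.
(h/2)·[y₀ + 2y₁ + 2y₂ + 2y₃ + 2y₄ + y₅] = 0.05·(39.267) = 1.96335.

1.96335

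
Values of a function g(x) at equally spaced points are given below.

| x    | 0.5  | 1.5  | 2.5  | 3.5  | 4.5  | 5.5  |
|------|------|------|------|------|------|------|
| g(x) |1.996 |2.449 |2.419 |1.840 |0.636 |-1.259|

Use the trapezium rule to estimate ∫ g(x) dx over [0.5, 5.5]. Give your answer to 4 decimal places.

h = 1, n = 5.
(h/2)·[y₀ + 2y₁ + 2y₂ + 2y₃ + 2y₄ + y₅] = 0.5·(15.425) = 7.7125.

7.7125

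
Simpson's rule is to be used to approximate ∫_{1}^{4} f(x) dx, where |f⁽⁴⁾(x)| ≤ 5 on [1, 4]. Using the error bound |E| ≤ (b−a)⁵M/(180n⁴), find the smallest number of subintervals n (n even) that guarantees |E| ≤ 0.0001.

Need 1215/(180n⁴) ≤ 0.0001.
n⁴ ≥ 1215/(180·0.0001) = 67500 ⇒ n ≥ 16.1185, so the smallest even n is 18. (n must be even for Simpson's rule.)

18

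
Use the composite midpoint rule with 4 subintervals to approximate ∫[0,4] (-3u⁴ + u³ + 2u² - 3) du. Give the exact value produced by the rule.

-490.75

h = (4 − 0)/4 = 1.
Midpoints m₁,…,m₄ = 0.5, 1.5, 2.5, 3.5.
f(m₁)=-2.5625, f(m₂)=-10.3125, f(m₃)=-92.0625, f(m₄)=-385.8125.
h·[f(m₁) + f(m₂) + f(m₃) + f(m₄)] = 1·(-490.75) = -490.75.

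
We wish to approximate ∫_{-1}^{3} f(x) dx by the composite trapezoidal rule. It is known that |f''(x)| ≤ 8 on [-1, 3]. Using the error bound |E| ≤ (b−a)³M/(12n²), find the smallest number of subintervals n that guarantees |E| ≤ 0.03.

38

Need 512/(12n²) ≤ 0.03.
n² ≥ 512/(12·0.03) = 1422.22 ⇒ n ≥ 37.7124, so the smallest n is 38.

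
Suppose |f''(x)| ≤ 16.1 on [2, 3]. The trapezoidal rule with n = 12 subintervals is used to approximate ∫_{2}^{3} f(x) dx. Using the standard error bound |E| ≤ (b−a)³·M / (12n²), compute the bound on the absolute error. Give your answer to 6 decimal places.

|E| ≤ (1)³·16.1 / (12·12²) = 16.1/1728 = 0.009317.

0.009317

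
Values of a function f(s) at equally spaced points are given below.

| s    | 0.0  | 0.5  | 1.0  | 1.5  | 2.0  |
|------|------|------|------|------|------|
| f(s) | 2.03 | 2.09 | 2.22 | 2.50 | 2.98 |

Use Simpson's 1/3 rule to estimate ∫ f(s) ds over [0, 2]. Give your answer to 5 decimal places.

h = 0.5, n = 4.
(h/3)·[y₀ + 4y₁ + 2y₂ + 4y₃ + y₄] = 0.166667·(27.81) = 4.63500.

4.63500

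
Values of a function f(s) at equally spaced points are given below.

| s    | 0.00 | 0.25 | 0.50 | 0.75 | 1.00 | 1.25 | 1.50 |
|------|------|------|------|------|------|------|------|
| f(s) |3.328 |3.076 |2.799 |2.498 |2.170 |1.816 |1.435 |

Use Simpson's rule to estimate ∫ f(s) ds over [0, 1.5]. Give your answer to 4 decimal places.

3.6884

h = 0.25, n = 6.
(h/3)·[y₀ + 4y₁ + 2y₂ + 4y₃ + 2y₄ + 4y₅ + y₆] = 0.083333·(44.261) = 3.6884.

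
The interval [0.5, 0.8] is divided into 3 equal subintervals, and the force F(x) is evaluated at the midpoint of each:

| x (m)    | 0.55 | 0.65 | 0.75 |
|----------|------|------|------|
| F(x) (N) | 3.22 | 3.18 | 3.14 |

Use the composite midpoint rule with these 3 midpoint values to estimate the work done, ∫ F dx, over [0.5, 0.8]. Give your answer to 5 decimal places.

0.95400

h = 0.1, n = 3.
h·[y(m₁) + y(m₂) + y(m₃)] = 0.1·(9.54) = 0.95400.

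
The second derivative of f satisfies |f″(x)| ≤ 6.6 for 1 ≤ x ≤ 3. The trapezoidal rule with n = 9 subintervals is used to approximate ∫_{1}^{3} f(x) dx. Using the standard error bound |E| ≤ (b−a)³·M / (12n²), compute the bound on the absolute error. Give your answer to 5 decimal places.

|E| ≤ (2)³·6.6 / (12·9²) = 52.8/972 = 0.05432.

0.05432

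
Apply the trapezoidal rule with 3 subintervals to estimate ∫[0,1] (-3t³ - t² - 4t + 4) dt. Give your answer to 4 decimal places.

h = (1 − 0)/3 = 0.333333.
Nodes t₀,…,t₃ = 0, 0.333333, 0.666667, 1.
f(t) = -3t³ - t² - 4t + 4: f₀=4, f₁=2.444444, f₂=0, f₃=-4.
(h/2)·[f₀ + 2f₁ + 2f₂ + f₃] = 0.166667·(4.888889) = 0.8148.

0.8148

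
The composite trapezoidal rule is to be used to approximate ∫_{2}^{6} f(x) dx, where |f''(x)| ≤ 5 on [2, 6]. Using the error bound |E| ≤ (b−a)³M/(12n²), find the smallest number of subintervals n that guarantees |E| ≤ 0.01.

52

Need 320/(12n²) ≤ 0.01.
n² ≥ 320/(12·0.01) = 2666.67 ⇒ n ≥ 51.6398, so the smallest n is 52.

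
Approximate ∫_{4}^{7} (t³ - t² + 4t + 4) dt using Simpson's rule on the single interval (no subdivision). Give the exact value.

521.25

S = (b−a)/6 · [f(4) + 4f(5.5) + f(7)] = 0.5·[68 + 4·162.125 + 326] = 521.25.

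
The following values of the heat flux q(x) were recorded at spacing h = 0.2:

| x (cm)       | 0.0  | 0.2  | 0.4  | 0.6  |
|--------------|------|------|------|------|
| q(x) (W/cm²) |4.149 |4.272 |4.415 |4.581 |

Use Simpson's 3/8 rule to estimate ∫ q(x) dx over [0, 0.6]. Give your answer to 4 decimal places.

h = 0.2, n = 3.
(3h/8)·[y₀ + 3y₁ + 3y₂ + y₃] = 0.075·(34.791) = 2.6093.

2.6093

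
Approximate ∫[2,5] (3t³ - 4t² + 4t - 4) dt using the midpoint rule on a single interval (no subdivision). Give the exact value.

M = (b−a)·f(3.5) = 3·(89.625) = 268.875.

268.875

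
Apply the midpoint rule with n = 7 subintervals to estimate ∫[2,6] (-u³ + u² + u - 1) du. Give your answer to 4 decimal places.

h = (6 − 2)/7 = 0.571429.
Midpoints m₁,…,m₇ = 2.285714, 2.857143, 3.428571, 4, 4.571429, 5.142857, 5.714286.
f(m₁)=-5.431487, f(m₂)=-13.303207, f(m₃)=-26.119534, f(m₄)=-45, f(m₅)=-71.064140, f(m₆)=-105.431487, f(m₇)=-149.221574.
h·[f(m₁) + f(m₂) + f(m₃) + f(m₄) + f(m₅) + f(m₆) + f(m₇)] = 0.571429·(-415.571429) = -237.4694.

-237.4694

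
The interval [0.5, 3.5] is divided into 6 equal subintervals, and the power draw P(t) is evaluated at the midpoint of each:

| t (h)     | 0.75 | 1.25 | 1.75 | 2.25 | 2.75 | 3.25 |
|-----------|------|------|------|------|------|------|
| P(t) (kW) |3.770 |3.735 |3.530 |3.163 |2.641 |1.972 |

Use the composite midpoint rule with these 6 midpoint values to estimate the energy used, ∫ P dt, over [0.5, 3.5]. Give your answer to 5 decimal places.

9.40550

h = 0.5, n = 6.
h·[y(m₁) + y(m₂) + y(m₃) + y(m₄) + y(m₅) + y(m₆)] = 0.5·(18.811) = 9.40550.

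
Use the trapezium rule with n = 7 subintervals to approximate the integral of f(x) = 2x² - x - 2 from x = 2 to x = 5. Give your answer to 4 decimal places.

h = (5 − 2)/7 = 0.428571.
Nodes x₀,…,x₇ = 2, 2.428571, 2.857143, 3.285714, 3.714286, 4.142857, 4.571429, 5.
f(x) = 2x² - x - 2: f₀=4, f₁=7.367347, f₂=11.469388, f₃=16.306122, f₄=21.877551, f₅=28.183673, f₆=35.224490, f₇=43.
(h/2)·[f₀ + 2f₁ + 2f₂ + 2f₃ + 2f₄ + 2f₅ + 2f₆ + f₇] = 0.214286·(287.857143) = 61.6837.

61.6837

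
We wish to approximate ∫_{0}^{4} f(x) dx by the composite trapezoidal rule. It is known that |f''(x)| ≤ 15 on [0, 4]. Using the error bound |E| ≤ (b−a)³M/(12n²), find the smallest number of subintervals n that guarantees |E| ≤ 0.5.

Need 960/(12n²) ≤ 0.5.
n² ≥ 960/(12·0.5) = 160 ⇒ n ≥ 12.6491, so the smallest n is 13.

13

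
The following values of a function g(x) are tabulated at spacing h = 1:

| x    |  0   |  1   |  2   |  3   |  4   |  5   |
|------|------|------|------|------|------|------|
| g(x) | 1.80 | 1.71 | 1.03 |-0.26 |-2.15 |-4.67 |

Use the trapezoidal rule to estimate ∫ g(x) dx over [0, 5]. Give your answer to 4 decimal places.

h = 1, n = 5.
(h/2)·[y₀ + 2y₁ + 2y₂ + 2y₃ + 2y₄ + y₅] = 0.5·(-2.21) = -1.1050.

-1.1050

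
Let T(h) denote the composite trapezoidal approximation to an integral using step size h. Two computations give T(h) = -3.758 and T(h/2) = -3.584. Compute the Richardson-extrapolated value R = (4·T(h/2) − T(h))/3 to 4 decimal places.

-3.5260

R = (4·T(h/2) − T(h)) / 3 = (4·(-3.584) − (-3.758))/3 = (-10.578)/3 = -3.5260.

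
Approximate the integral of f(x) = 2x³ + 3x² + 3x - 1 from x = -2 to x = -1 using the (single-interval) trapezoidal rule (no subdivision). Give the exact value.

T = (b−a)/2 · [f(-2) + f(-1)] = 0.5·[(-11) + (-3)] = -7.

-7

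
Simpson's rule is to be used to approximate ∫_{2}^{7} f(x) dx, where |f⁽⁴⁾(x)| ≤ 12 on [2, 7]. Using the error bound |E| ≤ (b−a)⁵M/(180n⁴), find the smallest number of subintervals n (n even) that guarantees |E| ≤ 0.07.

Need 37500/(180n⁴) ≤ 0.07.
n⁴ ≥ 37500/(180·0.07) = 2976.19 ⇒ n ≥ 7.3861, so the smallest even n is 8. (n must be even for Simpson's rule.)

8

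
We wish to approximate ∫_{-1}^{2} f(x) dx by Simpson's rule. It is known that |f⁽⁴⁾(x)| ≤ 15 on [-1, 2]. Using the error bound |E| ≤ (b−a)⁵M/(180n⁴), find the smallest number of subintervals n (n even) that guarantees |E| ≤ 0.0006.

Need 3645/(180n⁴) ≤ 0.0006.
n⁴ ≥ 3645/(180·0.0006) = 33750 ⇒ n ≥ 13.5540, so the smallest even n is 14. (n must be even for Simpson's rule.)

14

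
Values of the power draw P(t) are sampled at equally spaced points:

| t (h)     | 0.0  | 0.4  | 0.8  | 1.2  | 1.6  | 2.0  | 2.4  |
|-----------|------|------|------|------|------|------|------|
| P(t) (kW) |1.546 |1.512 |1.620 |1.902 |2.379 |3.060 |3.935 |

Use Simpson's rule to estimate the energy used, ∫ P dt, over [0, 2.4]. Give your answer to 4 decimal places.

5.2500

h = 0.4, n = 6.
(h/3)·[y₀ + 4y₁ + 2y₂ + 4y₃ + 2y₄ + 4y₅ + y₆] = 0.133333·(39.375) = 5.2500.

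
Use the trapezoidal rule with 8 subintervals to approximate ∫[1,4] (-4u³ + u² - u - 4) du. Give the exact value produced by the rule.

h = (4 − 1)/8 = 0.375.
Nodes u₀,…,u₈ = 1, 1.375, 1.75, 2.125, 2.5, 2.875, 3.25, 3.625, 4.
f(u) = -4u³ + u² - u - 4: f₀=-8, f₁=-13.8828125, f₂=-24.125, f₃=-39.9921875, f₄=-62.75, f₅=-93.6640625, f₆=-134, f₇=-185.0234375, f₈=-248.
(h/2)·[f₀ + 2f₁ + 2f₂ + 2f₃ + 2f₄ + 2f₅ + 2f₆ + 2f₇ + f₈] = 0.1875·(-1362.875) = -255.5390625.

-255.5390625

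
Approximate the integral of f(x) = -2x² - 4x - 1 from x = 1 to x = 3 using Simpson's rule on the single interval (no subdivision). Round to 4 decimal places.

S = (b−a)/6 · [f(1) + 4f(2) + f(3)] = 0.333333·[(-7) + 4·(-17) + (-31)] = -35.3333.

-35.3333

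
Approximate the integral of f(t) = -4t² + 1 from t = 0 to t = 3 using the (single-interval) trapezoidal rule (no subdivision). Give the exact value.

-51

T = (b−a)/2 · [f(0) + f(3)] = 1.5·[1 + (-35)] = -51.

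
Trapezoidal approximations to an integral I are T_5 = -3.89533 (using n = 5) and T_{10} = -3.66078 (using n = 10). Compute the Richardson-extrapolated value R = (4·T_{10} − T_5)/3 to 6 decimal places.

-3.582597

R = (4·T_{10} − T_5) / 3 = (4·(-3.66078) − (-3.89533))/3 = (-10.74779)/3 = -3.582597.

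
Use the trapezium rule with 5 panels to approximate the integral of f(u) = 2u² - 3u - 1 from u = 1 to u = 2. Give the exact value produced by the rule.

h = (2 − 1)/5 = 0.2.
Nodes u₀,…,u₅ = 1, 1.2, 1.4, 1.6, 1.8, 2.
f(u) = 2u² - 3u - 1: f₀=-2, f₁=-1.72, f₂=-1.28, f₃=-0.68, f₄=0.08, f₅=1.
(h/2)·[f₀ + 2f₁ + 2f₂ + 2f₃ + 2f₄ + f₅] = 0.1·(-8.2) = -0.82.

-0.82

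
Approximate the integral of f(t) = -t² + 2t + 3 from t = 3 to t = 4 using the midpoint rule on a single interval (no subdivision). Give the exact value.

-2.25

M = (b−a)·f(3.5) = 1·(-2.25) = -2.25.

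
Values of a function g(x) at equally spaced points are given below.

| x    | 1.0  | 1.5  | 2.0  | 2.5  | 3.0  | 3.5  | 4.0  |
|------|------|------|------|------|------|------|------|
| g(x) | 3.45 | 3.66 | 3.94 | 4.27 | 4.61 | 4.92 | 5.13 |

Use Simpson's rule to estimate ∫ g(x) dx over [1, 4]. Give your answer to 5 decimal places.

12.84667

h = 0.5, n = 6.
(h/3)·[y₀ + 4y₁ + 2y₂ + 4y₃ + 2y₄ + 4y₅ + y₆] = 0.166667·(77.08) = 12.84667.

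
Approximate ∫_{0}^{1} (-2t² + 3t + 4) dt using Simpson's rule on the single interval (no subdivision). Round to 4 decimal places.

4.8333

S = (b−a)/6 · [f(0) + 4f(0.5) + f(1)] = 0.166667·[4 + 4·5 + 5] = 4.8333.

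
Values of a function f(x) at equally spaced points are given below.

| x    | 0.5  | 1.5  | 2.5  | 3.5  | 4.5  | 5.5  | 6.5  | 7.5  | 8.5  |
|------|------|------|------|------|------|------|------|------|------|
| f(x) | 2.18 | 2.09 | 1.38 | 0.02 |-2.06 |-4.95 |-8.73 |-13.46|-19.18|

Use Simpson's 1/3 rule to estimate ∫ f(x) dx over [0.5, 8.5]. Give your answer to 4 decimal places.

-33.6733

h = 1, n = 8.
(h/3)·[y₀ + 4y₁ + 2y₂ + 4y₃ + 2y₄ + 4y₅ + 2y₆ + 4y₇ + y₈] = 0.333333·(-101.02) = -33.6733.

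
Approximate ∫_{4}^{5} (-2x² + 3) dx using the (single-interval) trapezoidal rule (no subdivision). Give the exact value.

-38

T = (b−a)/2 · [f(4) + f(5)] = 0.5·[(-29) + (-47)] = -38.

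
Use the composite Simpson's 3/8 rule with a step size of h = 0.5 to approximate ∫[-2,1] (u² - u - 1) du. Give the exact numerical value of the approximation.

1.5

h = (1 − (-2))/6 = 0.5.
Nodes u₀,…,u₆ = -2, -1.5, -1, -0.5, 0, 0.5, 1.
f(u) = u² - u - 1: f₀=5, f₁=2.75, f₂=1, f₃=-0.25, f₄=-1, f₅=-1.25, f₆=-1.
(3h/8)·[f₀ + 3f₁ + 3f₂ + 2f₃ + 3f₄ + 3f₅ + f₆] = 0.1875·(8) = 1.5.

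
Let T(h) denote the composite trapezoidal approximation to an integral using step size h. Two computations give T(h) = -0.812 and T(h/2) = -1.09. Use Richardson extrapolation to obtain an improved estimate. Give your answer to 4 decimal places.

R = (4·T(h/2) − T(h)) / 3 = (4·(-1.09) − (-0.812))/3 = (-3.548)/3 = -1.1827.

-1.1827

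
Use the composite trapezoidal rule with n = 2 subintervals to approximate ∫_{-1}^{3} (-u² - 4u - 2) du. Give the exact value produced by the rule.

h = (3 − (-1))/2 = 2.
Nodes u₀,…,u₂ = -1, 1, 3.
f(u) = -u² - 4u - 2: f₀=1, f₁=-7, f₂=-23.
(h/2)·[f₀ + 2f₁ + f₂] = 1·(-36) = -36.

-36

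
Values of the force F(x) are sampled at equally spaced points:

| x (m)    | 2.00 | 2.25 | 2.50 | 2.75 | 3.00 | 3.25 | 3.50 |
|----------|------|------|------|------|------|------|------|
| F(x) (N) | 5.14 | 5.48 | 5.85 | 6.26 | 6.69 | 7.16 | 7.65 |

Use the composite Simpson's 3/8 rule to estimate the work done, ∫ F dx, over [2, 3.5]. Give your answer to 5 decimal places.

9.45469

h = 0.25, n = 6.
(3h/8)·[y₀ + 3y₁ + 3y₂ + 2y₃ + 3y₄ + 3y₅ + y₆] = 0.09375·(100.85) = 9.45469.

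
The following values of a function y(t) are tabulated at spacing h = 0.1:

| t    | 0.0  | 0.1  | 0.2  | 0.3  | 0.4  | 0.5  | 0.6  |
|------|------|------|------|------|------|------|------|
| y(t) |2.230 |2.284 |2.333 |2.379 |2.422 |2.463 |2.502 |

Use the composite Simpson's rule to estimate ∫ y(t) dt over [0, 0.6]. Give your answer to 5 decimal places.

h = 0.1, n = 6.
(h/3)·[y₀ + 4y₁ + 2y₂ + 4y₃ + 2y₄ + 4y₅ + y₆] = 0.033333·(42.746) = 1.42487.

1.42487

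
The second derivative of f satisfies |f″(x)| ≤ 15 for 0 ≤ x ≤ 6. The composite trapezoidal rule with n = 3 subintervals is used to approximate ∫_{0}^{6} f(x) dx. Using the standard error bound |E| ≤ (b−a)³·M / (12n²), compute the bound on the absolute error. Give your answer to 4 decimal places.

|E| ≤ (6)³·15 / (12·3²) = 3240/108 = 30.0000.

30.0000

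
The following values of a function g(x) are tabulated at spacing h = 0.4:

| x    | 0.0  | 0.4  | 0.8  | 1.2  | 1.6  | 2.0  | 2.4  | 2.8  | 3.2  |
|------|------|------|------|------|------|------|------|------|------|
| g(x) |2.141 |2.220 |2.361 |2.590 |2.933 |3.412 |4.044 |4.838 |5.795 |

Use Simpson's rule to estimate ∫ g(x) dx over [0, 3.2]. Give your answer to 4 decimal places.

h = 0.4, n = 8.
(h/3)·[y₀ + 4y₁ + 2y₂ + 4y₃ + 2y₄ + 4y₅ + 2y₆ + 4y₇ + y₈] = 0.133333·(78.852) = 10.5136.

10.5136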